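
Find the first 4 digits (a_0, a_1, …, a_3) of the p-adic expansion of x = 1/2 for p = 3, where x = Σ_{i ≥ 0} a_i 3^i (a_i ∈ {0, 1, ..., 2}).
(a_0, …, a_3) = (2, 1, 1, 1)

v_3(1/2) = 0 (numerator and denominator both coprime to 3), so x ∈ ℤ_3^×. Compute digits iteratively via a_i = x_i mod 3, x_{i+1} = (x_i − a_i)/3, with x_0 = x:
  x_0 = 1/2;  a_0 = 2;  x_1 = (x_0 − 2)/3 = -1/2
  x_1 = -1/2;  a_1 = 1;  x_2 = (x_1 − 1)/3 = -1/2
  x_2 = -1/2;  a_2 = 1;  x_3 = (x_2 − 1)/3 = -1/2
  x_3 = -1/2;  a_3 = 1;  x_4 = (x_3 − 1)/3 = -1/2
Digits: (2, 1, 1, 1).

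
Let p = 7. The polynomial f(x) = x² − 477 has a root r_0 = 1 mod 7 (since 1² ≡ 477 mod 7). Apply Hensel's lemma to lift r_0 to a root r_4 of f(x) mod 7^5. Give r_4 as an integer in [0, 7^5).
r_4 = 11362 (mod 16807)

Hensel's recurrence: r_{i+1} = r_i − f(r_i)·(f′(r_i))^{-1} mod 7^{i+2}, with f′(x) = 2x. Iterate:
  r_0 = 1 (mod 7)
  r_1 = 43 (mod 49)
  r_2 = 43 (mod 343)
  r_3 = 1758 (mod 2401)
  r_4 = 11362 (mod 16807)
Final: r_4 = 11362, and one checks f(r_4) ≡ 0 mod 7^5.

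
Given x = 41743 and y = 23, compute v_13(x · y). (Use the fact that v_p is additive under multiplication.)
v_13(960089) = 3

v_p(x) = 3 (factor: 41743 = 13^3 · 19); v_p(y) = 0 (factor: 23 = 13^0 · 23). Additivity: v_p(xy) = v_p(x) + v_p(y) = 3 + 0 = 3. (Direct check: xy = 960089 = 13^3 · (437).)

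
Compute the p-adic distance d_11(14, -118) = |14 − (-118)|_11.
d_11(14, -118) = 1/11

Step 1 — x − y = 14 − (-118) = 132. Step 2 — v_11(132) = 1 (factor: 132 = (11^1 · 12); the sign does not affect v_p). Step 3 — |x − y|_11 = 11^{-1} = 1/11.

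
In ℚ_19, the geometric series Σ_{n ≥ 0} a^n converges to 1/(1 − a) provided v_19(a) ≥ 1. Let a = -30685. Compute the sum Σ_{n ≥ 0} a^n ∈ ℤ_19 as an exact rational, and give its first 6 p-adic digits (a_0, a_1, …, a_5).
Σ a^n = 1/(1 − a) = 1/30686;  first 6 digits = (1, 0, 10, 14, 4, 0)

v_19(a) = 2 ≥ 1, so the series converges in ℤ_19 to 1/(1 − a) = 1/(1 − (-30685)) = 1/30686. Expand this rational in ℤ_19: compute digits iteratively via d_i = x_i mod 19, x_{i+1} = (x_i − d_i)/19. The first 6 digits are (1, 0, 10, 14, 4, 0).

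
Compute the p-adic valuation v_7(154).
v_7(154) = 1

v_7(n) is the largest exponent k such that 7^k divides n. Factor out: 154 = 7^1 · 22. (Sign doesn't affect v_p.) So v_7(154) = 1.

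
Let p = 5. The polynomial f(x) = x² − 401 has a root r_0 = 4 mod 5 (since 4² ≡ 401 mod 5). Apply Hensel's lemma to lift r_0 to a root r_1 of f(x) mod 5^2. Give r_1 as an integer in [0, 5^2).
r_1 = 24 (mod 25)

Hensel's recurrence: r_{i+1} = r_i − f(r_i)·(f′(r_i))^{-1} mod 5^{i+2}, with f′(x) = 2x. Iterate:
  r_0 = 4 (mod 5)
  r_1 = 24 (mod 25)
Final: r_1 = 24, and one checks f(r_1) ≡ 0 mod 5^2.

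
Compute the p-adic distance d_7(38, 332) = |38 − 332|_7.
d_7(38, 332) = 1/49

Step 1 — x − y = 38 − 332 = -294. Step 2 — v_7(-294) = 2 (factor: -294 = −(7^2 · 6); the sign does not affect v_p). Step 3 — |x − y|_7 = 7^{-2} = 1/49.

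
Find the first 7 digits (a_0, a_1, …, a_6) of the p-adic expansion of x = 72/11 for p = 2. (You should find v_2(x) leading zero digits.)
(a_0, …, a_6) = (0, 0, 0, 1, 1, 0, 1)

v_2(72/11) = 3, so a_0 = ... = a_2 = 0. Factor out: x = 2^3 · u with u = 9/11 a unit in ℤ_2. Expand u iteratively via a_{v+i} = u_i mod 2, u_{i+1} = (u_i − a_{v+i})/2:
  u_0 = 9/11;  a_3 = 1;  u_1 = (u_0 − 1)/2 = -1/11
  u_1 = -1/11;  a_4 = 1;  u_2 = (u_1 − 1)/2 = -6/11
  u_2 = -6/11;  a_5 = 0;  u_3 = (u_2 − 0)/2 = -3/11
  u_3 = -3/11;  a_6 = 1;  u_4 = (u_3 − 1)/2 = -7/11
Digits: (0, 0, 0, 1, 1, 0, 1).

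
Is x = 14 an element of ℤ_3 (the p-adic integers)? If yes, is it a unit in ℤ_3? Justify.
x ∈ ℤ_3^× (unit); v_3(x) = 0

ℤ_3 = {x ∈ ℚ_3 : v_3(x) ≥ 0} and ℤ_3^× = {x ∈ ℤ_3 : v_3(x) = 0}. Here v_3(14) = v_3(num) − v_3(den) = 0; compare against these criteria.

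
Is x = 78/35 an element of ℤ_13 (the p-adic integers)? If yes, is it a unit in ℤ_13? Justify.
x ∈ ℤ_13 but not a unit; v_13(x) = 1 > 0

ℤ_13 = {x ∈ ℚ_13 : v_13(x) ≥ 0} and ℤ_13^× = {x ∈ ℤ_13 : v_13(x) = 0}. Here v_13(78/35) = v_13(num) − v_13(den) = 1; compare against these criteria.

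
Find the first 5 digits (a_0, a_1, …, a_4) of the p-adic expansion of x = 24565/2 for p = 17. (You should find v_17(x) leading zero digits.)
(a_0, …, a_4) = (0, 0, 0, 11, 8)

v_17(24565/2) = 3, so a_0 = ... = a_2 = 0. Factor out: x = 17^3 · u with u = 5/2 a unit in ℤ_17. Expand u iteratively via a_{v+i} = u_i mod 17, u_{i+1} = (u_i − a_{v+i})/17:
  u_0 = 5/2;  a_3 = 11;  u_1 = (u_0 − 11)/17 = -1/2
  u_1 = -1/2;  a_4 = 8;  u_2 = (u_1 − 8)/17 = -1/2
Digits: (0, 0, 0, 11, 8).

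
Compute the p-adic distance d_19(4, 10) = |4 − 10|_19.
d_19(4, 10) = 1

Step 1 — x − y = 4 − 10 = -6. Step 2 — v_19(-6) = 0 (factor: -6 = −(19^0 · 6); the sign does not affect v_p). Step 3 — |x − y|_19 = 19^{0} = 1.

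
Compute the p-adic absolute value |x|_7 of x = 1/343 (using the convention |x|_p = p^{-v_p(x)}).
|1/343|_7 = 343

Step 1 — compute v_7(x) by factoring powers of 7 out of the numerator and denominator: v_7(1/343) = -3. Step 2 — apply |x|_p = p^{-v_p(x)} = 7^{3} = 343.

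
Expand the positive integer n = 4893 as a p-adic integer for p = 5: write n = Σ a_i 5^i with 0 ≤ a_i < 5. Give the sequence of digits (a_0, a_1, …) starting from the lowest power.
(a_0, a_1, …) = (3, 3, 0, 4, 2, 1)

Repeated division by 5 gives the digits low-to-high: 4893 = 3 + 3·5^1 + 4·5^3 + 2·5^4 + 1·5^5. Digit sequence: (3, 3, 0, 4, 2, 1).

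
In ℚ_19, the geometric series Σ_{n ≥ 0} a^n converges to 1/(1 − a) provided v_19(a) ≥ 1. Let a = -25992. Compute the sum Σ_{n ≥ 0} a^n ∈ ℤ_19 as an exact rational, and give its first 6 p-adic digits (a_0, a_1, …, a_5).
Σ a^n = 1/(1 − a) = 1/25993;  first 6 digits = (1, 0, 4, 15, 15, 6)

v_19(a) = 2 ≥ 1, so the series converges in ℤ_19 to 1/(1 − a) = 1/(1 − (-25992)) = 1/25993. Expand this rational in ℤ_19: compute digits iteratively via d_i = x_i mod 19, x_{i+1} = (x_i − d_i)/19. The first 6 digits are (1, 0, 4, 15, 15, 6).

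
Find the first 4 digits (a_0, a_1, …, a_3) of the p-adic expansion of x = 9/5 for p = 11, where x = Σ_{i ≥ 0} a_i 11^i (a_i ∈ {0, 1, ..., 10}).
(a_0, …, a_3) = (4, 2, 2, 2)

v_11(9/5) = 0 (numerator and denominator both coprime to 11), so x ∈ ℤ_11^×. Compute digits iteratively via a_i = x_i mod 11, x_{i+1} = (x_i − a_i)/11, with x_0 = x:
  x_0 = 9/5;  a_0 = 4;  x_1 = (x_0 − 4)/11 = -1/5
  x_1 = -1/5;  a_1 = 2;  x_2 = (x_1 − 2)/11 = -1/5
  x_2 = -1/5;  a_2 = 2;  x_3 = (x_2 − 2)/11 = -1/5
  x_3 = -1/5;  a_3 = 2;  x_4 = (x_3 − 2)/11 = -1/5
Digits: (4, 2, 2, 2).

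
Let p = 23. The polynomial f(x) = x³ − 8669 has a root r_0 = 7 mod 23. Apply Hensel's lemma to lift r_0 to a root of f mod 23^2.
r_1 = 168 (mod 529)

Hensel: r_{i+1} = r_i − f(r_i)/f′(r_i) mod 23^{i+2}, where f′(x) = 3x². Iterate:
  r_0 = 7 (mod 23)
  r_1 = 168 (mod 529)
Final: r = 168 with f(r) ≡ 0 mod 23^2.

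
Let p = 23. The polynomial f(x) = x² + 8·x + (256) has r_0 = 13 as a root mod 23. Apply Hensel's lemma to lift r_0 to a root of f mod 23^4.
r_3 = 74073 (mod 279841)

Hensel: r_{i+1} = r_i − f(r_i)·(f′(r_i))^{-1} mod 23^{i+2}, f′(x) = 2x + 8. Iterate:
  r_0 = 13 (mod 23)
  r_1 = 13 (mod 529)
  r_2 = 1071 (mod 12167)
  r_3 = 74073 (mod 279841)
Final: r = 74073 satisfies f(r) ≡ 0 mod 23^4.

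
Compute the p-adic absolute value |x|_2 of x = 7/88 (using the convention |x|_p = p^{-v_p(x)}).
|7/88|_2 = 8

Step 1 — compute v_2(x) by factoring powers of 2 out of the numerator and denominator: v_2(7/88) = -3. Step 2 — apply |x|_p = p^{-v_p(x)} = 2^{3} = 8.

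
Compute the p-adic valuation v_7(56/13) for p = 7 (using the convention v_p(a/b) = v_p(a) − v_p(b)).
v_7(56/13) = 1

Factor powers of 7 from the numerator and denominator of the reduced fraction: 56 = 7^1 · 8 and 13 = 7^0 · 13. Apply v_p(a/b) = v_p(a) − v_p(b): v_7(56/13) = 1 − 0 = 1.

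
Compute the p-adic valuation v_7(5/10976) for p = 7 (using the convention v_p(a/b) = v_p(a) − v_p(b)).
v_7(5/10976) = -3

Factor powers of 7 from the numerator and denominator of the reduced fraction: 5 = 7^0 · 5 and 10976 = 7^3 · 32. Apply v_p(a/b) = v_p(a) − v_p(b): v_7(5/10976) = 0 − 3 = -3.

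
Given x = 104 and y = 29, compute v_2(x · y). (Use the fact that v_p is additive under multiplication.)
v_2(3016) = 3

v_p(x) = 3 (factor: 104 = 2^3 · 13); v_p(y) = 0 (factor: 29 = 2^0 · 29). Additivity: v_p(xy) = v_p(x) + v_p(y) = 3 + 0 = 3. (Direct check: xy = 3016 = 2^3 · (377).)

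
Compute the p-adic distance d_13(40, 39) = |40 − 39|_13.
d_13(40, 39) = 1

Step 1 — x − y = 40 − 39 = 1. Step 2 — v_13(1) = 0 (factor: 1 = (13^0 · 1); the sign does not affect v_p). Step 3 — |x − y|_13 = 13^{0} = 1.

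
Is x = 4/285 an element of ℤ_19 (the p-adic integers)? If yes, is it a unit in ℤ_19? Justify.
x ∉ ℤ_19 (v_19(x) = -1 < 0)

ℤ_19 = {x ∈ ℚ_19 : v_19(x) ≥ 0} and ℤ_19^× = {x ∈ ℤ_19 : v_19(x) = 0}. Here v_19(4/285) = v_19(num) − v_19(den) = -1; compare against these criteria.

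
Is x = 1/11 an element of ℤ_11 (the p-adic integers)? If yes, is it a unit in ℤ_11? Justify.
x ∉ ℤ_11 (v_11(x) = -1 < 0)

ℤ_11 = {x ∈ ℚ_11 : v_11(x) ≥ 0} and ℤ_11^× = {x ∈ ℤ_11 : v_11(x) = 0}. Here v_11(1/11) = v_11(num) − v_11(den) = -1; compare against these criteria.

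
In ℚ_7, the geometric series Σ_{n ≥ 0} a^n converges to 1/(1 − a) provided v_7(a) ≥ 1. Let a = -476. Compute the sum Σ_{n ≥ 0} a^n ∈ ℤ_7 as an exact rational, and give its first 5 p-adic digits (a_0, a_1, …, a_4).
Σ a^n = 1/(1 − a) = 1/477;  first 5 digits = (1, 2, 1, 2, 5)

v_7(a) = 1 ≥ 1, so the series converges in ℤ_7 to 1/(1 − a) = 1/(1 − (-476)) = 1/477. Expand this rational in ℤ_7: compute digits iteratively via d_i = x_i mod 7, x_{i+1} = (x_i − d_i)/7. The first 5 digits are (1, 2, 1, 2, 5).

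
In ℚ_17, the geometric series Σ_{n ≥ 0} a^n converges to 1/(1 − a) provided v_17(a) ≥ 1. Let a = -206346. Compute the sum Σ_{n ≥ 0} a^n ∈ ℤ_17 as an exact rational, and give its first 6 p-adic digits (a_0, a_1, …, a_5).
Σ a^n = 1/(1 − a) = 1/206347;  first 6 digits = (1, 0, 0, 9, 14, 16)

v_17(a) = 3 ≥ 1, so the series converges in ℤ_17 to 1/(1 − a) = 1/(1 − (-206346)) = 1/206347. Expand this rational in ℤ_17: compute digits iteratively via d_i = x_i mod 17, x_{i+1} = (x_i − d_i)/17. The first 6 digits are (1, 0, 0, 9, 14, 16).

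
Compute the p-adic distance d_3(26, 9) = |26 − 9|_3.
d_3(26, 9) = 1

Step 1 — x − y = 26 − 9 = 17. Step 2 — v_3(17) = 0 (factor: 17 = (3^0 · 17); the sign does not affect v_p). Step 3 — |x − y|_3 = 3^{0} = 1.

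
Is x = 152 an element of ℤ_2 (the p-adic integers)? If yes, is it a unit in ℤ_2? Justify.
x ∈ ℤ_2 but not a unit; v_2(x) = 3 > 0

ℤ_2 = {x ∈ ℚ_2 : v_2(x) ≥ 0} and ℤ_2^× = {x ∈ ℤ_2 : v_2(x) = 0}. Here v_2(152) = v_2(num) − v_2(den) = 3; compare against these criteria.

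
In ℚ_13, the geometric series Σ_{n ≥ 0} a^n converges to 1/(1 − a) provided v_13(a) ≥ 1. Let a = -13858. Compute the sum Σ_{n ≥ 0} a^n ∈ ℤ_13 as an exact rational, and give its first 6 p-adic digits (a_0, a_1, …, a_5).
Σ a^n = 1/(1 − a) = 1/13859;  first 6 digits = (1, 0, 9, 6, 2, 10)

v_13(a) = 2 ≥ 1, so the series converges in ℤ_13 to 1/(1 − a) = 1/(1 − (-13858)) = 1/13859. Expand this rational in ℤ_13: compute digits iteratively via d_i = x_i mod 13, x_{i+1} = (x_i − d_i)/13. The first 6 digits are (1, 0, 9, 6, 2, 10).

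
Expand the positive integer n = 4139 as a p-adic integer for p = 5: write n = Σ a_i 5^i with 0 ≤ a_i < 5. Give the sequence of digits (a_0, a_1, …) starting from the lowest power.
(a_0, a_1, …) = (4, 2, 0, 3, 1, 1)

Repeated division by 5 gives the digits low-to-high: 4139 = 4 + 2·5^1 + 3·5^3 + 1·5^4 + 1·5^5. Digit sequence: (4, 2, 0, 3, 1, 1).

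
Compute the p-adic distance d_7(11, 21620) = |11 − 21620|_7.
d_7(11, 21620) = 1/2401

Step 1 — x − y = 11 − 21620 = -21609. Step 2 — v_7(-21609) = 4 (factor: -21609 = −(7^4 · 9); the sign does not affect v_p). Step 3 — |x − y|_7 = 7^{-4} = 1/2401.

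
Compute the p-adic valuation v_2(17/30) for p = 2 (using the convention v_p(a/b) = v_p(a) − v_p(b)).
v_2(17/30) = -1

Factor powers of 2 from the numerator and denominator of the reduced fraction: 17 = 2^0 · 17 and 30 = 2^1 · 15. Apply v_p(a/b) = v_p(a) − v_p(b): v_2(17/30) = 0 − 1 = -1.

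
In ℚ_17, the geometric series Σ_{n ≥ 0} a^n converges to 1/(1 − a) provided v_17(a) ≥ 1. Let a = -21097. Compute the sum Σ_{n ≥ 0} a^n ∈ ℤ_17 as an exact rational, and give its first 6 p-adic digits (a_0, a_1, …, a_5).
Σ a^n = 1/(1 − a) = 1/21098;  first 6 digits = (1, 0, 12, 12, 7, 7)

v_17(a) = 2 ≥ 1, so the series converges in ℤ_17 to 1/(1 − a) = 1/(1 − (-21097)) = 1/21098. Expand this rational in ℤ_17: compute digits iteratively via d_i = x_i mod 17, x_{i+1} = (x_i − d_i)/17. The first 6 digits are (1, 0, 12, 12, 7, 7).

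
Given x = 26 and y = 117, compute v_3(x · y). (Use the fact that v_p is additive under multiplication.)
v_3(3042) = 2

v_p(x) = 0 (factor: 26 = 3^0 · 26); v_p(y) = 2 (factor: 117 = 3^2 · 13). Additivity: v_p(xy) = v_p(x) + v_p(y) = 0 + 2 = 2. (Direct check: xy = 3042 = 3^2 · (338).)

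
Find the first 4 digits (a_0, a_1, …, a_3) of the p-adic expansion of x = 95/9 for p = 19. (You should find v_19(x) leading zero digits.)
(a_0, …, a_3) = (0, 9, 8, 8)

v_19(95/9) = 1, so a_0 = ... = a_0 = 0. Factor out: x = 19^1 · u with u = 5/9 a unit in ℤ_19. Expand u iteratively via a_{v+i} = u_i mod 19, u_{i+1} = (u_i − a_{v+i})/19:
  u_0 = 5/9;  a_1 = 9;  u_1 = (u_0 − 9)/19 = -4/9
  u_1 = -4/9;  a_2 = 8;  u_2 = (u_1 − 8)/19 = -4/9
  u_2 = -4/9;  a_3 = 8;  u_3 = (u_2 − 8)/19 = -4/9
Digits: (0, 9, 8, 8).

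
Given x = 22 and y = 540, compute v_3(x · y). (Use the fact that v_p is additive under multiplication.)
v_3(11880) = 3

v_p(x) = 0 (factor: 22 = 3^0 · 22); v_p(y) = 3 (factor: 540 = 3^3 · 20). Additivity: v_p(xy) = v_p(x) + v_p(y) = 0 + 3 = 3. (Direct check: xy = 11880 = 3^3 · (440).)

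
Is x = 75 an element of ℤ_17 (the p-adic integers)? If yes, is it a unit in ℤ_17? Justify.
x ∈ ℤ_17^× (unit); v_17(x) = 0

ℤ_17 = {x ∈ ℚ_17 : v_17(x) ≥ 0} and ℤ_17^× = {x ∈ ℤ_17 : v_17(x) = 0}. Here v_17(75) = v_17(num) − v_17(den) = 0; compare against these criteria.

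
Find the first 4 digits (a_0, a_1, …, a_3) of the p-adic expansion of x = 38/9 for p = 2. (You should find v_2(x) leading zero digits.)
(a_0, …, a_3) = (0, 1, 1, 0)

v_2(38/9) = 1, so a_0 = ... = a_0 = 0. Factor out: x = 2^1 · u with u = 19/9 a unit in ℤ_2. Expand u iteratively via a_{v+i} = u_i mod 2, u_{i+1} = (u_i − a_{v+i})/2:
  u_0 = 19/9;  a_1 = 1;  u_1 = (u_0 − 1)/2 = 5/9
  u_1 = 5/9;  a_2 = 1;  u_2 = (u_1 − 1)/2 = -2/9
  u_2 = -2/9;  a_3 = 0;  u_3 = (u_2 − 0)/2 = -1/9
Digits: (0, 1, 1, 0).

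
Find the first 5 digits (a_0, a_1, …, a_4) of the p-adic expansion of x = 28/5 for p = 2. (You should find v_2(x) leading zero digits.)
(a_0, …, a_4) = (0, 0, 1, 1, 0)

v_2(28/5) = 2, so a_0 = ... = a_1 = 0. Factor out: x = 2^2 · u with u = 7/5 a unit in ℤ_2. Expand u iteratively via a_{v+i} = u_i mod 2, u_{i+1} = (u_i − a_{v+i})/2:
  u_0 = 7/5;  a_2 = 1;  u_1 = (u_0 − 1)/2 = 1/5
  u_1 = 1/5;  a_3 = 1;  u_2 = (u_1 − 1)/2 = -2/5
  u_2 = -2/5;  a_4 = 0;  u_3 = (u_2 − 0)/2 = -1/5
Digits: (0, 0, 1, 1, 0).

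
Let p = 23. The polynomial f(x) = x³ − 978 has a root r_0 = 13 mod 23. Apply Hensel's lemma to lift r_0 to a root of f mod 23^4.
r_3 = 273874 (mod 279841)

Hensel: r_{i+1} = r_i − f(r_i)/f′(r_i) mod 23^{i+2}, where f′(x) = 3x². Iterate:
  r_0 = 13 (mod 23)
  r_1 = 381 (mod 529)
  r_2 = 6200 (mod 12167)
  r_3 = 273874 (mod 279841)
Final: r = 273874 with f(r) ≡ 0 mod 23^4.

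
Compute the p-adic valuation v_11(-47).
v_11(-47) = 0

v_11(n) is the largest exponent k such that 11^k divides n. Factor out: -47 = -11^0 · 47. (Sign doesn't affect v_p.) So v_11(-47) = 0.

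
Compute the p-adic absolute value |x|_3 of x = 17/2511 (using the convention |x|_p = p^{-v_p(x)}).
|17/2511|_3 = 81

Step 1 — compute v_3(x) by factoring powers of 3 out of the numerator and denominator: v_3(17/2511) = -4. Step 2 — apply |x|_p = p^{-v_p(x)} = 3^{4} = 81.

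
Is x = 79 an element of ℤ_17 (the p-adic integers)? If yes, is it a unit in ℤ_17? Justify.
x ∈ ℤ_17^× (unit); v_17(x) = 0

ℤ_17 = {x ∈ ℚ_17 : v_17(x) ≥ 0} and ℤ_17^× = {x ∈ ℤ_17 : v_17(x) = 0}. Here v_17(79) = v_17(num) − v_17(den) = 0; compare against these criteria.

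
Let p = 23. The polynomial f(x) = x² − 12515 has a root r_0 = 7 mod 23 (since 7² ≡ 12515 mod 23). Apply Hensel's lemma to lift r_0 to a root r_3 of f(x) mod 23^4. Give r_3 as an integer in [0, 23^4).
r_3 = 148035 (mod 279841)

Hensel's recurrence: r_{i+1} = r_i − f(r_i)·(f′(r_i))^{-1} mod 23^{i+2}, with f′(x) = 2x. Iterate:
  r_0 = 7 (mod 23)
  r_1 = 444 (mod 529)
  r_2 = 2031 (mod 12167)
  r_3 = 148035 (mod 279841)
Final: r_3 = 148035, and one checks f(r_3) ≡ 0 mod 23^4.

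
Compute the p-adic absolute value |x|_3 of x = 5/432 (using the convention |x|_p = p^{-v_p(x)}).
|5/432|_3 = 27

Step 1 — compute v_3(x) by factoring powers of 3 out of the numerator and denominator: v_3(5/432) = -3. Step 2 — apply |x|_p = p^{-v_p(x)} = 3^{3} = 27.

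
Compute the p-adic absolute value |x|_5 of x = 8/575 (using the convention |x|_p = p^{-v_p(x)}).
|8/575|_5 = 25

Step 1 — compute v_5(x) by factoring powers of 5 out of the numerator and denominator: v_5(8/575) = -2. Step 2 — apply |x|_p = p^{-v_p(x)} = 5^{2} = 25.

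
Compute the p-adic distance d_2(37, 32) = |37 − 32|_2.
d_2(37, 32) = 1

Step 1 — x − y = 37 − 32 = 5. Step 2 — v_2(5) = 0 (factor: 5 = (2^0 · 5); the sign does not affect v_p). Step 3 — |x − y|_2 = 2^{0} = 1.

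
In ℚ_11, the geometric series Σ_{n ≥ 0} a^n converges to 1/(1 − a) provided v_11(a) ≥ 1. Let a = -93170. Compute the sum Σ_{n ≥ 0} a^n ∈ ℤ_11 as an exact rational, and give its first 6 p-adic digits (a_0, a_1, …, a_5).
Σ a^n = 1/(1 − a) = 1/93171;  first 6 digits = (1, 0, 0, 7, 4, 10)

v_11(a) = 3 ≥ 1, so the series converges in ℤ_11 to 1/(1 − a) = 1/(1 − (-93170)) = 1/93171. Expand this rational in ℤ_11: compute digits iteratively via d_i = x_i mod 11, x_{i+1} = (x_i − d_i)/11. The first 6 digits are (1, 0, 0, 7, 4, 10).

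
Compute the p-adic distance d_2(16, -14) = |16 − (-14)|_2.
d_2(16, -14) = 1/2

Step 1 — x − y = 16 − (-14) = 30. Step 2 — v_2(30) = 1 (factor: 30 = (2^1 · 15); the sign does not affect v_p). Step 3 — |x − y|_2 = 2^{-1} = 1/2.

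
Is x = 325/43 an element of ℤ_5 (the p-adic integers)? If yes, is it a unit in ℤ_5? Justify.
x ∈ ℤ_5 but not a unit; v_5(x) = 2 > 0

ℤ_5 = {x ∈ ℚ_5 : v_5(x) ≥ 0} and ℤ_5^× = {x ∈ ℤ_5 : v_5(x) = 0}. Here v_5(325/43) = v_5(num) − v_5(den) = 2; compare against these criteria.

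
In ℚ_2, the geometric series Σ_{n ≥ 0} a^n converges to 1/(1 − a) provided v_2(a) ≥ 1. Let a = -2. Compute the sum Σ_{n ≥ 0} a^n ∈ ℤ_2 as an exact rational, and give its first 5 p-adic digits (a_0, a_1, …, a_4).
Σ a^n = 1/(1 − a) = 1/3;  first 5 digits = (1, 1, 0, 1, 0)

v_2(a) = 1 ≥ 1, so the series converges in ℤ_2 to 1/(1 − a) = 1/(1 − (-2)) = 1/3. Expand this rational in ℤ_2: compute digits iteratively via d_i = x_i mod 2, x_{i+1} = (x_i − d_i)/2. The first 5 digits are (1, 1, 0, 1, 0).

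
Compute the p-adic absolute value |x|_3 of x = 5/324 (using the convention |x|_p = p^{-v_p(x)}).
|5/324|_3 = 81

Step 1 — compute v_3(x) by factoring powers of 3 out of the numerator and denominator: v_3(5/324) = -4. Step 2 — apply |x|_p = p^{-v_p(x)} = 3^{4} = 81.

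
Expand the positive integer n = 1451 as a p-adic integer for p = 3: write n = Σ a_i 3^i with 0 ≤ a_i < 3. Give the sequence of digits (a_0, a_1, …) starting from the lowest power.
(a_0, a_1, …) = (2, 0, 2, 2, 2, 2, 1)

Repeated division by 3 gives the digits low-to-high: 1451 = 2 + 2·3^2 + 2·3^3 + 2·3^4 + 2·3^5 + 1·3^6. Digit sequence: (2, 0, 2, 2, 2, 2, 1).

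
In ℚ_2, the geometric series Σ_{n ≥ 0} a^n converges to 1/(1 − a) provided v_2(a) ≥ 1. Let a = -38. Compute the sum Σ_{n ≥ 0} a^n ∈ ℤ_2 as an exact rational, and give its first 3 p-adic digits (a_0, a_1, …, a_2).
Σ a^n = 1/(1 − a) = 1/39;  first 3 digits = (1, 1, 1)

v_2(a) = 1 ≥ 1, so the series converges in ℤ_2 to 1/(1 − a) = 1/(1 − (-38)) = 1/39. Expand this rational in ℤ_2: compute digits iteratively via d_i = x_i mod 2, x_{i+1} = (x_i − d_i)/2. The first 3 digits are (1, 1, 1).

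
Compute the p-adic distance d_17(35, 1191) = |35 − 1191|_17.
d_17(35, 1191) = 1/289

Step 1 — x − y = 35 − 1191 = -1156. Step 2 — v_17(-1156) = 2 (factor: -1156 = −(17^2 · 4); the sign does not affect v_p). Step 3 — |x − y|_17 = 17^{-2} = 1/289.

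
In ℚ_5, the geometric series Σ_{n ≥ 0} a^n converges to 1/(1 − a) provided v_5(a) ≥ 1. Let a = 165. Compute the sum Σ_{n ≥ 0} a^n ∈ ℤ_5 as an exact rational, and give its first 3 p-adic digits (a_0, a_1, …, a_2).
Σ a^n = 1/(1 − a) = -1/164;  first 3 digits = (1, 3, 0)

v_5(a) = 1 ≥ 1, so the series converges in ℤ_5 to 1/(1 − a) = 1/(1 − 165) = -1/164. Expand this rational in ℤ_5: compute digits iteratively via d_i = x_i mod 5, x_{i+1} = (x_i − d_i)/5. The first 3 digits are (1, 3, 0).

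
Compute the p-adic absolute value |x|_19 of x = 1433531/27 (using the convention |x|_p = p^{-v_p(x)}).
|1433531/27|_19 = 1/130321

Step 1 — compute v_19(x) by factoring powers of 19 out of the numerator and denominator: v_19(1433531/27) = 4. Step 2 — apply |x|_p = p^{-v_p(x)} = 19^{-4} = 1/130321.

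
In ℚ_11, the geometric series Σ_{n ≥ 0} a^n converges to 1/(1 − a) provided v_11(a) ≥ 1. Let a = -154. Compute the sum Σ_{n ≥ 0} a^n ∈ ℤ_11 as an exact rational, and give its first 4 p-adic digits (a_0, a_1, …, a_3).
Σ a^n = 1/(1 − a) = 1/155;  first 4 digits = (1, 8, 7, 1)

v_11(a) = 1 ≥ 1, so the series converges in ℤ_11 to 1/(1 − a) = 1/(1 − (-154)) = 1/155. Expand this rational in ℤ_11: compute digits iteratively via d_i = x_i mod 11, x_{i+1} = (x_i − d_i)/11. The first 4 digits are (1, 8, 7, 1).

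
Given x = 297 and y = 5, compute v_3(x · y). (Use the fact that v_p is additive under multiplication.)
v_3(1485) = 3

v_p(x) = 3 (factor: 297 = 3^3 · 11); v_p(y) = 0 (factor: 5 = 3^0 · 5). Additivity: v_p(xy) = v_p(x) + v_p(y) = 3 + 0 = 3. (Direct check: xy = 1485 = 3^3 · (55).)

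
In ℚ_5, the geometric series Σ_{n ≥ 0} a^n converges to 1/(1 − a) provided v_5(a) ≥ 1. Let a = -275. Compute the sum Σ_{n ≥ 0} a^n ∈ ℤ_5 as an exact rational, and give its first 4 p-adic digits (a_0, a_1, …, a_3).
Σ a^n = 1/(1 − a) = 1/276;  first 4 digits = (1, 0, 4, 2)

v_5(a) = 2 ≥ 1, so the series converges in ℤ_5 to 1/(1 − a) = 1/(1 − (-275)) = 1/276. Expand this rational in ℤ_5: compute digits iteratively via d_i = x_i mod 5, x_{i+1} = (x_i − d_i)/5. The first 4 digits are (1, 0, 4, 2).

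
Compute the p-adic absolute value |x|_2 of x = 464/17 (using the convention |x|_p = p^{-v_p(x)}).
|464/17|_2 = 1/16

Step 1 — compute v_2(x) by factoring powers of 2 out of the numerator and denominator: v_2(464/17) = 4. Step 2 — apply |x|_p = p^{-v_p(x)} = 2^{-4} = 1/16.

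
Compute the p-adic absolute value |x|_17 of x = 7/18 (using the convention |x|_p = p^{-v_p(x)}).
|7/18|_17 = 1

Step 1 — compute v_17(x) by factoring powers of 17 out of the numerator and denominator: v_17(7/18) = 0. Step 2 — apply |x|_p = p^{-v_p(x)} = 17^{0} = 1.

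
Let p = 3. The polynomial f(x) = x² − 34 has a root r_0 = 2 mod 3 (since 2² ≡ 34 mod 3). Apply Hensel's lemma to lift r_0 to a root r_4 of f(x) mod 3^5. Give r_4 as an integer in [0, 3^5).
r_4 = 95 (mod 243)

Hensel's recurrence: r_{i+1} = r_i − f(r_i)·(f′(r_i))^{-1} mod 3^{i+2}, with f′(x) = 2x. Iterate:
  r_0 = 2 (mod 3)
  r_1 = 5 (mod 9)
  r_2 = 14 (mod 27)
  r_3 = 14 (mod 81)
  r_4 = 95 (mod 243)
Final: r_4 = 95, and one checks f(r_4) ≡ 0 mod 3^5.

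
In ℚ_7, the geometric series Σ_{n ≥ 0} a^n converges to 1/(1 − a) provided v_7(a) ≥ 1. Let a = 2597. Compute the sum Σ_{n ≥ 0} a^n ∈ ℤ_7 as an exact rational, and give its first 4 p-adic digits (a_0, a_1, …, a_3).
Σ a^n = 1/(1 − a) = -1/2596;  first 4 digits = (1, 0, 4, 0)

v_7(a) = 2 ≥ 1, so the series converges in ℤ_7 to 1/(1 − a) = 1/(1 − 2597) = -1/2596. Expand this rational in ℤ_7: compute digits iteratively via d_i = x_i mod 7, x_{i+1} = (x_i − d_i)/7. The first 4 digits are (1, 0, 4, 0).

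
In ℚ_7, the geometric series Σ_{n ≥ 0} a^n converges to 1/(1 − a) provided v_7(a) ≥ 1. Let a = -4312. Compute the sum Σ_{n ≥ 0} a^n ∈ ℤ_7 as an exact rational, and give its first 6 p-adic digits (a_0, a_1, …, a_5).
Σ a^n = 1/(1 − a) = 1/4313;  first 6 digits = (1, 0, 3, 1, 0, 0)

v_7(a) = 2 ≥ 1, so the series converges in ℤ_7 to 1/(1 − a) = 1/(1 − (-4312)) = 1/4313. Expand this rational in ℤ_7: compute digits iteratively via d_i = x_i mod 7, x_{i+1} = (x_i − d_i)/7. The first 6 digits are (1, 0, 3, 1, 0, 0).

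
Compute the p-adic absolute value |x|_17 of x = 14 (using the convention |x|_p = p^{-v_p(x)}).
|14|_17 = 1

Step 1 — compute v_17(x) by factoring powers of 17 out of the numerator and denominator: v_17(14) = 0. Step 2 — apply |x|_p = p^{-v_p(x)} = 17^{0} = 1.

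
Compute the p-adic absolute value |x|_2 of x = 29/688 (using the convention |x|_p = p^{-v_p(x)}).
|29/688|_2 = 16

Step 1 — compute v_2(x) by factoring powers of 2 out of the numerator and denominator: v_2(29/688) = -4. Step 2 — apply |x|_p = p^{-v_p(x)} = 2^{4} = 16.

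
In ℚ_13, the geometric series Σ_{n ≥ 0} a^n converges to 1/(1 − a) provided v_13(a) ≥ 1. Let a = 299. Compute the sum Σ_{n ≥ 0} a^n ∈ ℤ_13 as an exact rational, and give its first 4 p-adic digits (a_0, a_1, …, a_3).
Σ a^n = 1/(1 − a) = -1/298;  first 4 digits = (1, 10, 10, 0)

v_13(a) = 1 ≥ 1, so the series converges in ℤ_13 to 1/(1 − a) = 1/(1 − 299) = -1/298. Expand this rational in ℤ_13: compute digits iteratively via d_i = x_i mod 13, x_{i+1} = (x_i − d_i)/13. The first 4 digits are (1, 10, 10, 0).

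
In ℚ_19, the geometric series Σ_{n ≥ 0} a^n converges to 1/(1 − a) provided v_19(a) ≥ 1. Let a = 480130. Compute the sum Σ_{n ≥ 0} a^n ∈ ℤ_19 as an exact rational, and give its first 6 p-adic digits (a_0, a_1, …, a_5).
Σ a^n = 1/(1 − a) = -1/480129;  first 6 digits = (1, 0, 0, 13, 3, 0)

v_19(a) = 3 ≥ 1, so the series converges in ℤ_19 to 1/(1 − a) = 1/(1 − 480130) = -1/480129. Expand this rational in ℤ_19: compute digits iteratively via d_i = x_i mod 19, x_{i+1} = (x_i − d_i)/19. The first 6 digits are (1, 0, 0, 13, 3, 0).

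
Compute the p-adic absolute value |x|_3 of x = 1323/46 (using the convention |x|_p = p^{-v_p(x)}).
|1323/46|_3 = 1/27

Step 1 — compute v_3(x) by factoring powers of 3 out of the numerator and denominator: v_3(1323/46) = 3. Step 2 — apply |x|_p = p^{-v_p(x)} = 3^{-3} = 1/27.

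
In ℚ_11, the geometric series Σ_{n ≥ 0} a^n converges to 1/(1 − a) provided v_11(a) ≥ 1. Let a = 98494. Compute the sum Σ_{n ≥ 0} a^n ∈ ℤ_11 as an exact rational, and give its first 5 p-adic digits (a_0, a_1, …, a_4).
Σ a^n = 1/(1 − a) = -1/98493;  first 5 digits = (1, 0, 0, 8, 6)

v_11(a) = 3 ≥ 1, so the series converges in ℤ_11 to 1/(1 − a) = 1/(1 − 98494) = -1/98493. Expand this rational in ℤ_11: compute digits iteratively via d_i = x_i mod 11, x_{i+1} = (x_i − d_i)/11. The first 5 digits are (1, 0, 0, 8, 6).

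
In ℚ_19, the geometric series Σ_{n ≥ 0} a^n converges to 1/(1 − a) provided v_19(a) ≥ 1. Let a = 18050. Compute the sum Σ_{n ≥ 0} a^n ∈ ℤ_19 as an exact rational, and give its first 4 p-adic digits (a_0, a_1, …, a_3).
Σ a^n = 1/(1 − a) = -1/18049;  first 4 digits = (1, 0, 12, 2)

v_19(a) = 2 ≥ 1, so the series converges in ℤ_19 to 1/(1 − a) = 1/(1 − 18050) = -1/18049. Expand this rational in ℤ_19: compute digits iteratively via d_i = x_i mod 19, x_{i+1} = (x_i − d_i)/19. The first 4 digits are (1, 0, 12, 2).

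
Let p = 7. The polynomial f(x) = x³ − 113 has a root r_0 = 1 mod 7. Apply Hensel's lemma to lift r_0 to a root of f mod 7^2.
r_1 = 22 (mod 49)

Hensel: r_{i+1} = r_i − f(r_i)/f′(r_i) mod 7^{i+2}, where f′(x) = 3x². Iterate:
  r_0 = 1 (mod 7)
  r_1 = 22 (mod 49)
Final: r = 22 with f(r) ≡ 0 mod 7^2.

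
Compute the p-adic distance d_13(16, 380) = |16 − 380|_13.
d_13(16, 380) = 1/13

Step 1 — x − y = 16 − 380 = -364. Step 2 — v_13(-364) = 1 (factor: -364 = −(13^1 · 28); the sign does not affect v_p). Step 3 — |x − y|_13 = 13^{-1} = 1/13.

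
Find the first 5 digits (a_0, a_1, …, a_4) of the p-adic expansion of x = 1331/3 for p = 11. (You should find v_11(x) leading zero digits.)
(a_0, …, a_4) = (0, 0, 0, 4, 7)

v_11(1331/3) = 3, so a_0 = ... = a_2 = 0. Factor out: x = 11^3 · u with u = 1/3 a unit in ℤ_11. Expand u iteratively via a_{v+i} = u_i mod 11, u_{i+1} = (u_i − a_{v+i})/11:
  u_0 = 1/3;  a_3 = 4;  u_1 = (u_0 − 4)/11 = -1/3
  u_1 = -1/3;  a_4 = 7;  u_2 = (u_1 − 7)/11 = -2/3
Digits: (0, 0, 0, 4, 7).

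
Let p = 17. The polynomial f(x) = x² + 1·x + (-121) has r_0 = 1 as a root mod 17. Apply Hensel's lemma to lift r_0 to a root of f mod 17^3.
r_2 = 426 (mod 4913)

Hensel: r_{i+1} = r_i − f(r_i)·(f′(r_i))^{-1} mod 17^{i+2}, f′(x) = 2x + 1. Iterate:
  r_0 = 1 (mod 17)
  r_1 = 137 (mod 289)
  r_2 = 426 (mod 4913)
Final: r = 426 satisfies f(r) ≡ 0 mod 17^3.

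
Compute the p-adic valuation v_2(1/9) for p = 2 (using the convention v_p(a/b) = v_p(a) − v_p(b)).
v_2(1/9) = 0

Factor powers of 2 from the numerator and denominator of the reduced fraction: 1 = 2^0 · 1 and 9 = 2^0 · 9. Apply v_p(a/b) = v_p(a) − v_p(b): v_2(1/9) = 0 − 0 = 0.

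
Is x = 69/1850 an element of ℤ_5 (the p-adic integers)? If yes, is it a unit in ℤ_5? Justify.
x ∉ ℤ_5 (v_5(x) = -2 < 0)

ℤ_5 = {x ∈ ℚ_5 : v_5(x) ≥ 0} and ℤ_5^× = {x ∈ ℤ_5 : v_5(x) = 0}. Here v_5(69/1850) = v_5(num) − v_5(den) = -2; compare against these criteria.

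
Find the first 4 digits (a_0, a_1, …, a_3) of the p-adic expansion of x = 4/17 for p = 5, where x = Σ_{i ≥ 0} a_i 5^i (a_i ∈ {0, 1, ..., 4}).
(a_0, …, a_3) = (2, 2, 1, 0)

v_5(4/17) = 0 (numerator and denominator both coprime to 5), so x ∈ ℤ_5^×. Compute digits iteratively via a_i = x_i mod 5, x_{i+1} = (x_i − a_i)/5, with x_0 = x:
  x_0 = 4/17;  a_0 = 2;  x_1 = (x_0 − 2)/5 = -6/17
  x_1 = -6/17;  a_1 = 2;  x_2 = (x_1 − 2)/5 = -8/17
  x_2 = -8/17;  a_2 = 1;  x_3 = (x_2 − 1)/5 = -5/17
  x_3 = -5/17;  a_3 = 0;  x_4 = (x_3 − 0)/5 = -1/17
Digits: (2, 2, 1, 0).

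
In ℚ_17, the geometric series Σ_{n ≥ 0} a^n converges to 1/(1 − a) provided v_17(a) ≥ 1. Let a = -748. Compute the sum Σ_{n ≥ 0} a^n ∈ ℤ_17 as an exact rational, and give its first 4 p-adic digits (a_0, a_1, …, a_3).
Σ a^n = 1/(1 − a) = 1/749;  first 4 digits = (1, 7, 12, 14)

v_17(a) = 1 ≥ 1, so the series converges in ℤ_17 to 1/(1 − a) = 1/(1 − (-748)) = 1/749. Expand this rational in ℤ_17: compute digits iteratively via d_i = x_i mod 17, x_{i+1} = (x_i − d_i)/17. The first 4 digits are (1, 7, 12, 14).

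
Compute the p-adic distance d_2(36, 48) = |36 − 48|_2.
d_2(36, 48) = 1/4

Step 1 — x − y = 36 − 48 = -12. Step 2 — v_2(-12) = 2 (factor: -12 = −(2^2 · 3); the sign does not affect v_p). Step 3 — |x − y|_2 = 2^{-2} = 1/4.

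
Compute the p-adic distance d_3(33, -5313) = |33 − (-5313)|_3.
d_3(33, -5313) = 1/243

Step 1 — x − y = 33 − (-5313) = 5346. Step 2 — v_3(5346) = 5 (factor: 5346 = (3^5 · 22); the sign does not affect v_p). Step 3 — |x − y|_3 = 3^{-5} = 1/243.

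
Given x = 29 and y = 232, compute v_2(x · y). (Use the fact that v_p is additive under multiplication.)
v_2(6728) = 3

v_p(x) = 0 (factor: 29 = 2^0 · 29); v_p(y) = 3 (factor: 232 = 2^3 · 29). Additivity: v_p(xy) = v_p(x) + v_p(y) = 0 + 3 = 3. (Direct check: xy = 6728 = 2^3 · (841).)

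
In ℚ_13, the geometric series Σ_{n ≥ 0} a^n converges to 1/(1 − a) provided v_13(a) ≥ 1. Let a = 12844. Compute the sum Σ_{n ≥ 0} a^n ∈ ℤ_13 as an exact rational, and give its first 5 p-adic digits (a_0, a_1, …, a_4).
Σ a^n = 1/(1 − a) = -1/12843;  first 5 digits = (1, 0, 11, 5, 4)

v_13(a) = 2 ≥ 1, so the series converges in ℤ_13 to 1/(1 − a) = 1/(1 − 12844) = -1/12843. Expand this rational in ℤ_13: compute digits iteratively via d_i = x_i mod 13, x_{i+1} = (x_i − d_i)/13. The first 5 digits are (1, 0, 11, 5, 4).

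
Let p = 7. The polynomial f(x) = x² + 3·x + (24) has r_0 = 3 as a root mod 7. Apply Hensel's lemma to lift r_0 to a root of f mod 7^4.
r_3 = 864 (mod 2401)

Hensel: r_{i+1} = r_i − f(r_i)·(f′(r_i))^{-1} mod 7^{i+2}, f′(x) = 2x + 3. Iterate:
  r_0 = 3 (mod 7)
  r_1 = 31 (mod 49)
  r_2 = 178 (mod 343)
  r_3 = 864 (mod 2401)
Final: r = 864 satisfies f(r) ≡ 0 mod 7^4.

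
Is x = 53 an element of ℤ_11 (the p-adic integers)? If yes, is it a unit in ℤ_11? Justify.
x ∈ ℤ_11^× (unit); v_11(x) = 0

ℤ_11 = {x ∈ ℚ_11 : v_11(x) ≥ 0} and ℤ_11^× = {x ∈ ℤ_11 : v_11(x) = 0}. Here v_11(53) = v_11(num) − v_11(den) = 0; compare against these criteria.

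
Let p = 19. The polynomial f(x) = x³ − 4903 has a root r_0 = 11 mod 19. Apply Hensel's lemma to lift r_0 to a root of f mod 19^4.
r_3 = 6129 (mod 130321)

Hensel: r_{i+1} = r_i − f(r_i)/f′(r_i) mod 19^{i+2}, where f′(x) = 3x². Iterate:
  r_0 = 11 (mod 19)
  r_1 = 353 (mod 361)
  r_2 = 6129 (mod 6859)
  r_3 = 6129 (mod 130321)
Final: r = 6129 with f(r) ≡ 0 mod 19^4.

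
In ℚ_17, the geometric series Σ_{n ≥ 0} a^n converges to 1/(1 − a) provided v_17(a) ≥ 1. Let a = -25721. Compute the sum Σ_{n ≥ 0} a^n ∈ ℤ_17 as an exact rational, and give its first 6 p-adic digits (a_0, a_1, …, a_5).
Σ a^n = 1/(1 − a) = 1/25722;  first 6 digits = (1, 0, 13, 11, 15, 6)

v_17(a) = 2 ≥ 1, so the series converges in ℤ_17 to 1/(1 − a) = 1/(1 − (-25721)) = 1/25722. Expand this rational in ℤ_17: compute digits iteratively via d_i = x_i mod 17, x_{i+1} = (x_i − d_i)/17. The first 6 digits are (1, 0, 13, 11, 15, 6).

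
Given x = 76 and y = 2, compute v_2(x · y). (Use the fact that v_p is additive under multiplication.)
v_2(152) = 3

v_p(x) = 2 (factor: 76 = 2^2 · 19); v_p(y) = 1 (factor: 2 = 2^1 · 1). Additivity: v_p(xy) = v_p(x) + v_p(y) = 2 + 1 = 3. (Direct check: xy = 152 = 2^3 · (19).)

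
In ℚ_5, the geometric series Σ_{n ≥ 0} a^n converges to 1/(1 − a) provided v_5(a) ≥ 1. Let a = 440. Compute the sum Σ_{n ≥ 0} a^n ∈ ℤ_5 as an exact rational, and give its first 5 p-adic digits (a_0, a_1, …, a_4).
Σ a^n = 1/(1 − a) = -1/439;  first 5 digits = (1, 3, 1, 4, 0)

v_5(a) = 1 ≥ 1, so the series converges in ℤ_5 to 1/(1 − a) = 1/(1 − 440) = -1/439. Expand this rational in ℤ_5: compute digits iteratively via d_i = x_i mod 5, x_{i+1} = (x_i − d_i)/5. The first 5 digits are (1, 3, 1, 4, 0).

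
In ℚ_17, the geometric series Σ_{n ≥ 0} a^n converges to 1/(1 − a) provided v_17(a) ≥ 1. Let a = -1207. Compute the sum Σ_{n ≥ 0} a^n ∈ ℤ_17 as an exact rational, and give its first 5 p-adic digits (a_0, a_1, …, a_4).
Σ a^n = 1/(1 − a) = 1/1208;  first 5 digits = (1, 14, 4, 14, 5)

v_17(a) = 1 ≥ 1, so the series converges in ℤ_17 to 1/(1 − a) = 1/(1 − (-1207)) = 1/1208. Expand this rational in ℤ_17: compute digits iteratively via d_i = x_i mod 17, x_{i+1} = (x_i − d_i)/17. The first 5 digits are (1, 14, 4, 14, 5).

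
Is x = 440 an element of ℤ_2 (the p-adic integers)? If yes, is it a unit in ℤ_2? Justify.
x ∈ ℤ_2 but not a unit; v_2(x) = 3 > 0

ℤ_2 = {x ∈ ℚ_2 : v_2(x) ≥ 0} and ℤ_2^× = {x ∈ ℤ_2 : v_2(x) = 0}. Here v_2(440) = v_2(num) − v_2(den) = 3; compare against these criteria.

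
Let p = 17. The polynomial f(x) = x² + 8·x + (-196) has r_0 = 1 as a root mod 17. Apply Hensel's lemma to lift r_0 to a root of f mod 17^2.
r_1 = 222 (mod 289)

Hensel: r_{i+1} = r_i − f(r_i)·(f′(r_i))^{-1} mod 17^{i+2}, f′(x) = 2x + 8. Iterate:
  r_0 = 1 (mod 17)
  r_1 = 222 (mod 289)
Final: r = 222 satisfies f(r) ≡ 0 mod 17^2.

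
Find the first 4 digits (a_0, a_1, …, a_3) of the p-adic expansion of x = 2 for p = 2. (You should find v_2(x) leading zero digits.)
(a_0, …, a_3) = (0, 1, 0, 0)

v_2(2) = 1, so a_0 = ... = a_0 = 0. Factor out: x = 2^1 · u with u = 1 a unit in ℤ_2. Expand u iteratively via a_{v+i} = u_i mod 2, u_{i+1} = (u_i − a_{v+i})/2:
  u_0 = 1;  a_1 = 1;  u_1 = (u_0 − 1)/2 = 0
  u_1 = 0;  a_2 = 0;  u_2 = (u_1 − 0)/2 = 0
  u_2 = 0;  a_3 = 0;  u_3 = (u_2 − 0)/2 = 0
Digits: (0, 1, 0, 0).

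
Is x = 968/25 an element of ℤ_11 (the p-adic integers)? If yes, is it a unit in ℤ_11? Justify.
x ∈ ℤ_11 but not a unit; v_11(x) = 2 > 0

ℤ_11 = {x ∈ ℚ_11 : v_11(x) ≥ 0} and ℤ_11^× = {x ∈ ℤ_11 : v_11(x) = 0}. Here v_11(968/25) = v_11(num) − v_11(den) = 2; compare against these criteria.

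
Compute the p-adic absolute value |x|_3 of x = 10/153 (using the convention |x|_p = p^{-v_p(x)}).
|10/153|_3 = 9

Step 1 — compute v_3(x) by factoring powers of 3 out of the numerator and denominator: v_3(10/153) = -2. Step 2 — apply |x|_p = p^{-v_p(x)} = 3^{2} = 9.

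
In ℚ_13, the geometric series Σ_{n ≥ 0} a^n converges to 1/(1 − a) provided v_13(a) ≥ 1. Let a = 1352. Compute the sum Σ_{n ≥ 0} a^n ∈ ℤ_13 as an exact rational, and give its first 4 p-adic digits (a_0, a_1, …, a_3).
Σ a^n = 1/(1 − a) = -1/1351;  first 4 digits = (1, 0, 8, 0)

v_13(a) = 2 ≥ 1, so the series converges in ℤ_13 to 1/(1 − a) = 1/(1 − 1352) = -1/1351. Expand this rational in ℤ_13: compute digits iteratively via d_i = x_i mod 13, x_{i+1} = (x_i − d_i)/13. The first 4 digits are (1, 0, 8, 0).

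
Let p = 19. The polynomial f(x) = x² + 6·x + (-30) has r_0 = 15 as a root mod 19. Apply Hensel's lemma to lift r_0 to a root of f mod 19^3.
r_2 = 3587 (mod 6859)

Hensel: r_{i+1} = r_i − f(r_i)·(f′(r_i))^{-1} mod 19^{i+2}, f′(x) = 2x + 6. Iterate:
  r_0 = 15 (mod 19)
  r_1 = 338 (mod 361)
  r_2 = 3587 (mod 6859)
Final: r = 3587 satisfies f(r) ≡ 0 mod 19^3.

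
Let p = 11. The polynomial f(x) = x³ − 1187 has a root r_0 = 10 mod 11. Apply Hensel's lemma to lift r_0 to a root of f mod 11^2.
r_1 = 32 (mod 121)

Hensel: r_{i+1} = r_i − f(r_i)/f′(r_i) mod 11^{i+2}, where f′(x) = 3x². Iterate:
  r_0 = 10 (mod 11)
  r_1 = 32 (mod 121)
Final: r = 32 with f(r) ≡ 0 mod 11^2.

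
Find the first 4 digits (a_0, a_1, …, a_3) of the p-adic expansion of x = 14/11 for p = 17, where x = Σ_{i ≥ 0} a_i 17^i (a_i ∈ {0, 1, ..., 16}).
(a_0, …, a_3) = (9, 15, 13, 10)

v_17(14/11) = 0 (numerator and denominator both coprime to 17), so x ∈ ℤ_17^×. Compute digits iteratively via a_i = x_i mod 17, x_{i+1} = (x_i − a_i)/17, with x_0 = x:
  x_0 = 14/11;  a_0 = 9;  x_1 = (x_0 − 9)/17 = -5/11
  x_1 = -5/11;  a_1 = 15;  x_2 = (x_1 − 15)/17 = -10/11
  x_2 = -10/11;  a_2 = 13;  x_3 = (x_2 − 13)/17 = -9/11
  x_3 = -9/11;  a_3 = 10;  x_4 = (x_3 − 10)/17 = -7/11
Digits: (9, 15, 13, 10).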